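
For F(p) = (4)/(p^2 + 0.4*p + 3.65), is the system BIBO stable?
Denominator: p^2 + 0.4*p + 3.65. Poles: -0.2 + 1.9j, -0.2 - 1.9j. All Re(p)<0: Yes (stable)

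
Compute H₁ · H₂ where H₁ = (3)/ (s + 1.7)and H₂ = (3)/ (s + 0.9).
Series: H = H₁ · H₂ = (n₁·n₂)/(d₁·d₂).
Num: n₁·n₂ = 9. Den: d₁·d₂ = s^2 + 2.6*s + 1.53.
H(s) = (9)/(s^2 + 2.6*s + 1.53)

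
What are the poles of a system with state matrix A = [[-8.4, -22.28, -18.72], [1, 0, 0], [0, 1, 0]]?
Eigenvalues solve det(λI - A) = 0.
Characteristic polynomial: λ^3 + 8.4*λ^2 + 22.28*λ + 18.72 = 0.
Factor: (λ + 2.6)(λ + 4)(λ + 1.8) = 0.
Roots: -1.8, -2.6, -4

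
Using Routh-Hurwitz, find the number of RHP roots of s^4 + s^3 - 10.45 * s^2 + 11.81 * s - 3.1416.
Routh array:
s^4: [1, -10.45, -3.1416]; s^3: [1, 11.81]; s^2: [-22.26, -3.1416]; s^1: [11.6689]; s^0: [-3.1416]
First column: [1, 1, -22.26, 11.6689, -3.1416]. Sign changes = RHP roots = 3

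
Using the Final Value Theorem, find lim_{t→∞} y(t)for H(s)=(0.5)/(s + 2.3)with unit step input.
FVT: lim_{t→∞} y(t) = lim_{s→0} s*Y(s) where Y(s) = H(s)/s.
= lim_{s→0} H(s) = H(0) = num(0)/den(0) = 0.5/2.3 = 0.2174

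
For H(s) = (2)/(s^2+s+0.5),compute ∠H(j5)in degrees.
Substitute s = j*5: H(j5) = -0.0783687 - 0.0159936j.
∠H(j5) = atan2(Im, Re) = atan2(-0.0159936, -0.0783687) = -168.47°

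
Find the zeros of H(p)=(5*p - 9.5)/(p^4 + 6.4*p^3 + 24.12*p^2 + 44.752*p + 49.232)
Set numerator = 0: 5*p - 9.5 = 0 → Zeros: 1.9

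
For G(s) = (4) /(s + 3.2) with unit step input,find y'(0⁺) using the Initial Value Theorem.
IVT: y'(0⁺) = lim_{s→∞} s²·Y(s) = lim_{s→∞} s·G(s).
deg(num) = 0, deg(den) = 1, relative degree = 1, so s·G(s) → (leading num)/(leading den) = 4/1 = 4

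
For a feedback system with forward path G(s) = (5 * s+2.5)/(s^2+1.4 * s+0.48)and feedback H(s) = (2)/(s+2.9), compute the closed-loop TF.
Closed-loop T = G/(1+GH).
Numerator: G_num * H_den = 5*s^2 + 17*s + 7.25.
Denominator: G_den * H_den + G_num * H_num = (s^3 + 4.3*s^2 + 4.54*s + 1.392) + (10*s + 5) = s^3 + 4.3*s^2 + 14.54*s + 6.392.
T(s) = (5*s^2 + 17*s + 7.25)/(s^3 + 4.3*s^2 + 14.54*s + 6.392)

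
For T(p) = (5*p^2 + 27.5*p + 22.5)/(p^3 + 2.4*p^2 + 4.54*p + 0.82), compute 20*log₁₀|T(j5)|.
Substitute p = j*5: T(j5) = -0.572777 - 1.3333j.
|T(j5)| = sqrt(Re² + Im²) = 1.451.
20*log₁₀(1.451) = 3.23 dB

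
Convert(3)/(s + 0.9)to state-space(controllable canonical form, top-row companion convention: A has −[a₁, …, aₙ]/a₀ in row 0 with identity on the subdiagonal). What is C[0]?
Reachable canonical form: C = numerator coefficients (right-aligned, zero-padded to length n).
num = 3, C = [[3]].
C[0] = 3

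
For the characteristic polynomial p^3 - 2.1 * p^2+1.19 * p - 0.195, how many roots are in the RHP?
p^3 - 2.1*p^2 + 1.19*p - 0.195 = (p - 1.3)(p - 0.5)(p - 0.3). Poles: 0.3, 0.5, 1.3. RHP poles (Re>0): 3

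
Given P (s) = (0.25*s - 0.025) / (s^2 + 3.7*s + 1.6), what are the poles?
Set denominator = 0: s^2 + 3.7*s + 1.6 = (s + 0.5)(s + 3.2) = 0 → Poles: -0.5, -3.2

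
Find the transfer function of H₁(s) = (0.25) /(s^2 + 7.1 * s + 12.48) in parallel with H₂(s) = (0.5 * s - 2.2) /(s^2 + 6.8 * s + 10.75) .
Parallel: H = H₁ + H₂ = (n₁·d₂ + n₂·d₁)/(d₁·d₂).
n₁·d₂ = 0.25*s^2 + 1.7*s + 2.6875. n₂·d₁ = 0.5*s^3 + 1.35*s^2 - 9.38*s - 27.456. Sum = 0.5*s^3 + 1.6*s^2 - 7.68*s - 24.7685. d₁·d₂ = s^4 + 13.9*s^3 + 71.51*s^2 + 161.189*s + 134.16.
H(s) = (0.5*s^3 + 1.6*s^2 - 7.68*s - 24.7685)/(s^4 + 13.9*s^3 + 71.51*s^2 + 161.189*s + 134.16)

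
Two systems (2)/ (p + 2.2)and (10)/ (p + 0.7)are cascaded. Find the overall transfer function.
Series: H = H₁ · H₂ = (n₁·n₂)/(d₁·d₂).
Num: n₁·n₂ = 20. Den: d₁·d₂ = p^2 + 2.9*p + 1.54.
H(p) = (20)/(p^2 + 2.9*p + 1.54)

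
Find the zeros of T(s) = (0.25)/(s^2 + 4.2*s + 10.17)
Numerator is a nonzero constant (0.25) → Zeros: none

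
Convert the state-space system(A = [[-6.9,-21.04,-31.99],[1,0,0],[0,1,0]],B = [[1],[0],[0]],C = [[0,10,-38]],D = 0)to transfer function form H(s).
H(s) = C(sI - A)⁻¹B + D.
Characteristic polynomial det(sI - A) = s^3 + 6.9*s^2 + 21.04*s + 31.99.
Numerator from C·adj(sI-A)·B + D·det(sI-A) = 10*s - 38.
H(s) = (10*s - 38)/(s^3 + 6.9*s^2 + 21.04*s + 31.99)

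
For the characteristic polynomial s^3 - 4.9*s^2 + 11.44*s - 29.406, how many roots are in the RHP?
s^3 - 4.9*s^2 + 11.44*s - 29.406 = (s - 3.9)(s^2 - s + 7.54). Poles: 0.5 + 2.7j, 0.5 - 2.7j, 3.9. RHP poles (Re>0): 3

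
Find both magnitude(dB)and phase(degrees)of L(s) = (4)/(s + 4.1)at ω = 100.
Substitute s = j*100: L(j100) = 0.00163725 - 0.0399329j.
|L| = 20*log₁₀(sqrt(Re²+Im²)) = -27.97 dB.
∠L = atan2(Im, Re) = -87.65°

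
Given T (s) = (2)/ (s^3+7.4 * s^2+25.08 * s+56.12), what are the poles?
Set denominator = 0: s^3 + 7.4*s^2 + 25.08*s + 56.12 = (s + 4.6)(s^2 + 2.8*s + 12.2) = 0 → Poles: -1.4 + 3.2j, -1.4 - 3.2j, -4.6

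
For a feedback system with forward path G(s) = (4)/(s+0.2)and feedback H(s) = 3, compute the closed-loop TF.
Closed-loop T = G/(1+GH).
Numerator: G_num * H_den = 4.
Denominator: G_den * H_den + G_num * H_num = (s + 0.2) + (12) = s + 12.2.
T(s) = (4)/(s + 12.2)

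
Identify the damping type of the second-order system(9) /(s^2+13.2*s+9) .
Standard form: ωn²/(s²+2ζωn·s+ωn²) gives ωn=3, ζ=2.2.
Overdamped (ζ = 2.2 > 1)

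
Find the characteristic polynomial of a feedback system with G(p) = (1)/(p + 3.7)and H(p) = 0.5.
Characteristic poly = G_den * H_den + G_num * H_num = (p + 3.7) + (0.5) = p + 4.2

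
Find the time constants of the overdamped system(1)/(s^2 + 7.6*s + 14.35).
Overdamped: real poles at -4.1, -3.5. τ = -1/pole → τ₁ = 0.2439, τ₂ = 0.2857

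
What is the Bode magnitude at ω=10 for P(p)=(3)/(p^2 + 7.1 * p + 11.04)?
Substitute p = j*10: P(j10) = -0.0206007 - 0.0164417j.
|P(j10)| = sqrt(Re² + Im²) = 0.02636.
20*log₁₀(0.02636) = -31.58 dB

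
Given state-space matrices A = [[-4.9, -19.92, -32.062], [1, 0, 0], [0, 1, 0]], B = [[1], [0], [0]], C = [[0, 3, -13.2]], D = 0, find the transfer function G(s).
G(s) = C(sI - A)⁻¹B + D.
Characteristic polynomial det(sI - A) = s^3 + 4.9*s^2 + 19.92*s + 32.062.
Numerator from C·adj(sI-A)·B + D·det(sI-A) = 3*s - 13.2.
G(s) = (3*s - 13.2)/(s^3 + 4.9*s^2 + 19.92*s + 32.062)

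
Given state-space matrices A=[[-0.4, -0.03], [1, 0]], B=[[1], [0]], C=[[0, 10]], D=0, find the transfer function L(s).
L(s) = C(sI - A)⁻¹B + D.
Characteristic polynomial det(sI - A) = s^2 + 0.4*s + 0.03.
Numerator from C·adj(sI-A)·B + D·det(sI-A) = 10.
L(s) = (10)/(s^2 + 0.4*s + 0.03)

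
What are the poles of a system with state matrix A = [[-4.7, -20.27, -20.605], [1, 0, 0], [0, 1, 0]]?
Eigenvalues solve det(λI - A) = 0.
Characteristic polynomial: λ^3 + 4.7*λ^2 + 20.27*λ + 20.605 = 0.
Factor: (λ + 1.3)(λ^2 + 3.4*λ + 15.85) = 0.
Roots: -1.3, -1.7 + 3.6j, -1.7 - 3.6j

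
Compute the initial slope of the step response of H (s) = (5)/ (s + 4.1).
IVT: y'(0⁺) = lim_{s→∞} s²·Y(s) = lim_{s→∞} s·H(s).
deg(num) = 0, deg(den) = 1, relative degree = 1, so s·H(s) → (leading num)/(leading den) = 5/1 = 5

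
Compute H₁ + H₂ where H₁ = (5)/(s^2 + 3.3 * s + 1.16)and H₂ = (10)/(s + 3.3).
Parallel: H = H₁ + H₂ = (n₁·d₂ + n₂·d₁)/(d₁·d₂).
n₁·d₂ = 5*s + 16.5. n₂·d₁ = 10*s^2 + 33*s + 11.6. Sum = 10*s^2 + 38*s + 28.1. d₁·d₂ = s^3 + 6.6*s^2 + 12.05*s + 3.828.
H(s) = (10*s^2 + 38*s + 28.1)/(s^3 + 6.6*s^2 + 12.05*s + 3.828)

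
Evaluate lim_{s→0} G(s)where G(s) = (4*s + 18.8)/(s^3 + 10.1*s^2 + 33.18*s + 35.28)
DC gain = G(0) = num(0)/den(0) = 18.8/35.28 = 0.5329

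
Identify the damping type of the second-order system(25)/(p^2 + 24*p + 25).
Standard form: ωn²/(p²+2ζωn·p+ωn²) gives ωn=5, ζ=2.4.
Overdamped (ζ = 2.4 > 1)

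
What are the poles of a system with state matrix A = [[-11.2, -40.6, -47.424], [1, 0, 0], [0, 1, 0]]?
Eigenvalues solve det(λI - A) = 0.
Characteristic polynomial: λ^3 + 11.2*λ^2 + 40.6*λ + 47.424 = 0.
Factor: (λ + 4.8)(λ + 3.8)(λ + 2.6) = 0.
Roots: -2.6, -3.8, -4.8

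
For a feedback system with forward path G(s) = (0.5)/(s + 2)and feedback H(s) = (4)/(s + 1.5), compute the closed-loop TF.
Closed-loop T = G/(1+GH).
Numerator: G_num * H_den = 0.5*s + 0.75.
Denominator: G_den * H_den + G_num * H_num = (s^2 + 3.5*s + 3) + (2) = s^2 + 3.5*s + 5.
T(s) = (0.5*s + 0.75)/(s^2 + 3.5*s + 5)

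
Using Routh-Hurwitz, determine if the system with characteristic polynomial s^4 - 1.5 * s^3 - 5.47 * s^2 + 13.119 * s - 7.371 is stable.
Routh array:
s^4: [1, -5.47, -7.371]; s^3: [-1.5, 13.119]; s^2: [3.276, -7.371]; s^1: [9.744]; s^0: [-7.371]
First column: [1, -1.5, 3.276, 9.744, -7.371]. Sign changes = 3.
No, unstable (3 RHP root(s))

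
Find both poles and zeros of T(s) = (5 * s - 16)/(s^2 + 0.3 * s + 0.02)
Set denominator = 0: s^2 + 0.3*s + 0.02 = (s + 0.2)(s + 0.1) = 0 → Poles: -0.1, -0.2
Set numerator = 0: 5*s - 16 = 0 → Zeros: 3.2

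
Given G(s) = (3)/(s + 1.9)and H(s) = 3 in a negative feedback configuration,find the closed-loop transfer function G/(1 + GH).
Closed-loop T = G/(1+GH).
Numerator: G_num * H_den = 3.
Denominator: G_den * H_den + G_num * H_num = (s + 1.9) + (9) = s + 10.9.
T(s) = (3)/(s + 10.9)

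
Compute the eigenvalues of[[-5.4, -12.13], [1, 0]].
Eigenvalues solve det(λI - A) = 0.
Characteristic polynomial: λ^2 + 5.4*λ + 12.13 = 0.
Roots: -2.7 + 2.2j, -2.7 - 2.2j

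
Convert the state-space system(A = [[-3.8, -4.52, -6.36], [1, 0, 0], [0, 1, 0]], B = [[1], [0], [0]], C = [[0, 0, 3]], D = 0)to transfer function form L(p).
L(p) = C(pI - A)⁻¹B + D.
Characteristic polynomial det(pI - A) = p^3 + 3.8*p^2 + 4.52*p + 6.36.
Numerator from C·adj(pI-A)·B + D·det(pI-A) = 3.
L(p) = (3)/(p^3 + 3.8*p^2 + 4.52*p + 6.36)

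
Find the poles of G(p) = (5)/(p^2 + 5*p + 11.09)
Set denominator = 0: p^2 + 5*p + 11.09 = 0 → Poles: -2.5 + 2.2j, -2.5 - 2.2j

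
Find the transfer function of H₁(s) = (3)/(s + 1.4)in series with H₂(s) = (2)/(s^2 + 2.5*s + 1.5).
Series: H = H₁ · H₂ = (n₁·n₂)/(d₁·d₂).
Num: n₁·n₂ = 6. Den: d₁·d₂ = s^3 + 3.9*s^2 + 5*s + 2.1.
H(s) = (6)/(s^3 + 3.9*s^2 + 5*s + 2.1)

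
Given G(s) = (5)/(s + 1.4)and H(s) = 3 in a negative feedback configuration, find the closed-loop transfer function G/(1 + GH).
Closed-loop T = G/(1+GH).
Numerator: G_num * H_den = 5.
Denominator: G_den * H_den + G_num * H_num = (s + 1.4) + (15) = s + 16.4.
T(s) = (5)/(s + 16.4)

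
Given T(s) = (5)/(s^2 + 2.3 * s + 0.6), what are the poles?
Set denominator = 0: s^2 + 2.3*s + 0.6 = (s + 2)(s + 0.3) = 0 → Poles: -0.3, -2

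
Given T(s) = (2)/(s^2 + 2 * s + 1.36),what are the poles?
Set denominator = 0: s^2 + 2*s + 1.36 = 0 → Poles: -1 + 0.6j, -1 - 0.6j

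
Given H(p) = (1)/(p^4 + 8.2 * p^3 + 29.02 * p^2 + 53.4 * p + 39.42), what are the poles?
Set denominator = 0: p^4 + 8.2*p^3 + 29.02*p^2 + 53.4*p + 39.42 = (p + 1.8)(p + 3)(p^2 + 3.4*p + 7.3) = 0 → Poles: -1.7 + 2.1j, -1.7 - 2.1j, -1.8, -3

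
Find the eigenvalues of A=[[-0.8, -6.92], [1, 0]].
Eigenvalues solve det(λI - A) = 0.
Characteristic polynomial: λ^2 + 0.8*λ + 6.92 = 0.
Roots: -0.4 + 2.6j, -0.4 - 2.6j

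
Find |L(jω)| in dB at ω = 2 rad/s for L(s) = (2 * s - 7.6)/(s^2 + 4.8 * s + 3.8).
Substitute s = j*2: L(j2) = 0.432972 + 0.782646j.
|L(j2)| = sqrt(Re² + Im²) = 0.8944.
20*log₁₀(0.8944) = -0.97 dB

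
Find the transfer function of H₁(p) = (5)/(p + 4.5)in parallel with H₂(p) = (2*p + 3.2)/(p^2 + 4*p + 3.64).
Parallel: H = H₁ + H₂ = (n₁·d₂ + n₂·d₁)/(d₁·d₂).
n₁·d₂ = 5*p^2 + 20*p + 18.2. n₂·d₁ = 2*p^2 + 12.2*p + 14.4. Sum = 7*p^2 + 32.2*p + 32.6. d₁·d₂ = p^3 + 8.5*p^2 + 21.64*p + 16.38.
H(p) = (7*p^2 + 32.2*p + 32.6)/(p^3 + 8.5*p^2 + 21.64*p + 16.38)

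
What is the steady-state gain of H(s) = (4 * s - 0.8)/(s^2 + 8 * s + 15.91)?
DC gain = H(0) = num(0)/den(0) = -0.8/15.91 = -0.05028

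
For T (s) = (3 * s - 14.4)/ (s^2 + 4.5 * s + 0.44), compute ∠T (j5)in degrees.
Substitute s = j*5: T(j5) = 0.622983 - 0.0400201j.
∠T(j5) = atan2(Im, Re) = atan2(-0.0400201, 0.622983) = -3.68°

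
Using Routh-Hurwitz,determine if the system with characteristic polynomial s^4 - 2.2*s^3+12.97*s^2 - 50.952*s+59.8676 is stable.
Routh array:
s^4: [1, 12.97, 59.8676]; s^3: [-2.2, -50.952]; s^2: [-10.19, 59.8676]; s^1: [-63.8773]; s^0: [59.8676]
First column: [1, -2.2, -10.19, -63.8773, 59.8676]. Sign changes = 2.
No, unstable (2 RHP root(s))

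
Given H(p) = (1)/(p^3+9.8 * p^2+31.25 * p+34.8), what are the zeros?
Numerator is a nonzero constant (1) → Zeros: none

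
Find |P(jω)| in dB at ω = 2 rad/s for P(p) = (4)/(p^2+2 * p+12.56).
Substitute p = j*2: P(j2) = 0.38354 - 0.179224j.
|P(j2)| = sqrt(Re² + Im²) = 0.4233.
20*log₁₀(0.4233) = -7.47 dB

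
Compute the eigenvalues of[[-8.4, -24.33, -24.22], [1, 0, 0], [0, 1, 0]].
Eigenvalues solve det(λI - A) = 0.
Characteristic polynomial: λ^3 + 8.4*λ^2 + 24.33*λ + 24.22 = 0.
Factor: (λ + 2.8)(λ^2 + 5.6*λ + 8.65) = 0.
Roots: -2.8, -2.8 + 0.9j, -2.8 - 0.9j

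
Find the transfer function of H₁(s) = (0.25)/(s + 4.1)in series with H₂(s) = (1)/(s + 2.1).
Series: H = H₁ · H₂ = (n₁·n₂)/(d₁·d₂).
Num: n₁·n₂ = 0.25. Den: d₁·d₂ = s^2 + 6.2*s + 8.61.
H(s) = (0.25)/(s^2 + 6.2*s + 8.61)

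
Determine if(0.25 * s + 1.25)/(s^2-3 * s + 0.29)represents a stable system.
Denominator: s^2 - 3*s + 0.29 = (s - 0.1)(s - 2.9). Poles: 0.1, 2.9. All Re(p)<0: No (unstable)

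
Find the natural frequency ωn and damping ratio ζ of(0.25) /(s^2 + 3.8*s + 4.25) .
Underdamped: complex pole -1.9 + 0.8j. ωn = |pole| = 2.062, ζ = -Re(pole)/ωn = 0.9216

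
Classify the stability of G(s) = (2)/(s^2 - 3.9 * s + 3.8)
Denominator: s^2 - 3.9*s + 3.8 = (s - 1.9)(s - 2). Poles: 1.9, 2. Unstable (2 pole(s) in RHP)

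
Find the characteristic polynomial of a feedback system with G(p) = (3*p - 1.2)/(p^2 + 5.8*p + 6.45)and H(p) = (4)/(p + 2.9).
Characteristic poly = G_den * H_den + G_num * H_num = (p^3 + 8.7*p^2 + 23.27*p + 18.705) + (12*p - 4.8) = p^3 + 8.7*p^2 + 35.27*p + 13.905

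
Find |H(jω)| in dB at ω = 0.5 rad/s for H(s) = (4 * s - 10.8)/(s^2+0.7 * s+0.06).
Substitute s = j*0.5: H(j0.5) = 17.3518 + 21.4376j.
|H(j0.5)| = sqrt(Re² + Im²) = 27.58.
20*log₁₀(27.58) = 28.81 dB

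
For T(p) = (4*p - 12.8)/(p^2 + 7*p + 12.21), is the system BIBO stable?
Denominator: p^2 + 7*p + 12.21 = (p + 3.3)(p + 3.7). Poles: -3.3, -3.7. All Re(p)<0: Yes (stable)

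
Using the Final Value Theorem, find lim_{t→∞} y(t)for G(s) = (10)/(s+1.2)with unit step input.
FVT: lim_{t→∞} y(t) = lim_{s→0} s*Y(s) where Y(s) = G(s)/s.
= lim_{s→0} G(s) = G(0) = num(0)/den(0) = 10/1.2 = 8.333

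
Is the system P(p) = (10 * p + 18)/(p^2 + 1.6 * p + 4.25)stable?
Denominator: p^2 + 1.6*p + 4.25. Poles: -0.8 + 1.9j, -0.8 - 1.9j. All Re(p)<0: Yes (stable)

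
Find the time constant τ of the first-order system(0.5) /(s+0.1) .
First-order system: τ = -1/pole. Pole = -0.1. τ = -1/(-0.1) = 10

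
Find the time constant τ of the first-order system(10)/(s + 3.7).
First-order system: τ = -1/pole. Pole = -3.7. τ = -1/(-3.7) = 0.2703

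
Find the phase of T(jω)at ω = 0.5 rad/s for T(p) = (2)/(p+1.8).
Substitute p = j*0.5: T(j0.5) = 1.03152 - 0.286533j.
∠T(j0.5) = atan2(Im, Re) = atan2(-0.286533, 1.03152) = -15.52°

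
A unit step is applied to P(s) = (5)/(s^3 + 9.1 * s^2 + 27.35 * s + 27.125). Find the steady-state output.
FVT: lim_{t→∞} y(t) = lim_{s→0} s*Y(s) where Y(s) = P(s)/s.
= lim_{s→0} P(s) = P(0) = num(0)/den(0) = 5/27.125 = 0.1843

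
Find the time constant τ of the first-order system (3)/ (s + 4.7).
First-order system: τ = -1/pole. Pole = -4.7. τ = -1/(-4.7) = 0.2128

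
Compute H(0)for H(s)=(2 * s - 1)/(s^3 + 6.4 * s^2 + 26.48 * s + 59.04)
DC gain = H(0) = num(0)/den(0) = -1/59.04 = -0.01694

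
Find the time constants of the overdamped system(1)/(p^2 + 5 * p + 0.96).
Overdamped: real poles at -4.8, -0.2. τ = -1/pole → τ₁ = 0.2083, τ₂ = 5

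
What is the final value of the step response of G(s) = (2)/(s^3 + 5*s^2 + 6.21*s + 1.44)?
FVT: lim_{t→∞} y(t) = lim_{s→0} s*Y(s) where Y(s) = G(s)/s.
= lim_{s→0} G(s) = G(0) = num(0)/den(0) = 2/1.44 = 1.389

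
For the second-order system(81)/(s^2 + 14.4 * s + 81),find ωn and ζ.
Standard form: ωn²/(s²+2ζωn·s+ωn²).
const=81=ωn² → ωn=9, s coeff=14.4=2ζωn → ζ=0.8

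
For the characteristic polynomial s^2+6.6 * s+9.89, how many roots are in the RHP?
s^2 + 6.6*s + 9.89 = (s + 4.3)(s + 2.3). Poles: -2.3, -4.3. RHP poles (Re>0): 0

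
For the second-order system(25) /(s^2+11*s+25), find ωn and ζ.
Standard form: ωn²/(s²+2ζωn·s+ωn²).
const=25=ωn² → ωn=5, s coeff=11=2ζωn → ζ=1.1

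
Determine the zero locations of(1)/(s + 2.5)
Numerator is a nonzero constant (1) → Zeros: none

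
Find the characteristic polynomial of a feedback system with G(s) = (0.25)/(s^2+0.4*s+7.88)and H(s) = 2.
Characteristic poly = G_den * H_den + G_num * H_num = (s^2 + 0.4*s + 7.88) + (0.5) = s^2 + 0.4*s + 8.38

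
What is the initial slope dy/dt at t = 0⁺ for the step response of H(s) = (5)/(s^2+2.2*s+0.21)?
IVT: y'(0⁺) = lim_{s→∞} s²·Y(s) = lim_{s→∞} s·H(s).
deg(num) = 0, deg(den) = 2, relative degree = 2 ≥ 2, so s·H(s) → 0. Initial slope = 0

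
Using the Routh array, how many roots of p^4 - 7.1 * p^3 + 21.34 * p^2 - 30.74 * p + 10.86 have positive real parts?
Routh array:
p^4: [1, 21.34, 10.86]; p^3: [-7.1, -30.74]; p^2: [17.0104, 10.86]; p^1: [-26.2071]; p^0: [10.86]
First column: [1, -7.1, 17.0104, -26.2071, 10.86]. Sign changes = RHP roots = 4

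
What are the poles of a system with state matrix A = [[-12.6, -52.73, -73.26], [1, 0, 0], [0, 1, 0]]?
Eigenvalues solve det(λI - A) = 0.
Characteristic polynomial: λ^3 + 12.6*λ^2 + 52.73*λ + 73.26 = 0.
Factor: (λ + 4.5)(λ + 4.4)(λ + 3.7) = 0.
Roots: -3.7, -4.4, -4.5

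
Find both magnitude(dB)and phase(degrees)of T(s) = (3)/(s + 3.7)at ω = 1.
Substitute s = j*1: T(j1) = 0.755616 - 0.204221j.
|T| = 20*log₁₀(sqrt(Re²+Im²)) = -2.13 dB.
∠T = atan2(Im, Re) = -15.12°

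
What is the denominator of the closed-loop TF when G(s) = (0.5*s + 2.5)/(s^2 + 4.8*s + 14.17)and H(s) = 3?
Characteristic poly = G_den * H_den + G_num * H_num = (s^2 + 4.8*s + 14.17) + (1.5*s + 7.5) = s^2 + 6.3*s + 21.67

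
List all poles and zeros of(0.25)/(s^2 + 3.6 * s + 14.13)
Set denominator = 0: s^2 + 3.6*s + 14.13 = 0 → Poles: -1.8 + 3.3j, -1.8 - 3.3j
Numerator is a nonzero constant (0.25) → Zeros: none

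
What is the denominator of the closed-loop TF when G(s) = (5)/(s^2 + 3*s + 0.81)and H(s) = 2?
Characteristic poly = G_den * H_den + G_num * H_num = (s^2 + 3*s + 0.81) + (10) = s^2 + 3*s + 10.81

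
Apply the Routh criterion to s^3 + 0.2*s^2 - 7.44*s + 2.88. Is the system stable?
Routh array:
s^3: [1, -7.44]; s^2: [0.2, 2.88]; s^1: [-21.84]; s^0: [2.88]
First column: [1, 0.2, -21.84, 2.88]. Sign changes = 2.
No, unstable (2 RHP root(s))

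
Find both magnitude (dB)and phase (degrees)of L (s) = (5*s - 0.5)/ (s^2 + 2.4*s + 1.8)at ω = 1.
Substitute s = j*1: L(j1) = 1.8125 + 0.8125j.
|L| = 20*log₁₀(sqrt(Re²+Im²)) = 5.96 dB.
∠L = atan2(Im, Re) = 24.15°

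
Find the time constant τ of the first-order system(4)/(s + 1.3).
First-order system: τ = -1/pole. Pole = -1.3. τ = -1/(-1.3) = 0.7692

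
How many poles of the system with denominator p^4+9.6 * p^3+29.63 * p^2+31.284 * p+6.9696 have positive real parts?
p^4 + 9.6*p^3 + 29.63*p^2 + 31.284*p + 6.9696 = (p + 3.3)(p + 1.6)(p + 0.3)(p + 4.4). Poles: -0.3, -1.6, -3.3, -4.4. RHP poles (Re>0): 0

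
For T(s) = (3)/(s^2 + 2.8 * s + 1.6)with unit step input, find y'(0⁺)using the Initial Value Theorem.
IVT: y'(0⁺) = lim_{s→∞} s²·Y(s) = lim_{s→∞} s·T(s).
deg(num) = 0, deg(den) = 2, relative degree = 2 ≥ 2, so s·T(s) → 0. Initial slope = 0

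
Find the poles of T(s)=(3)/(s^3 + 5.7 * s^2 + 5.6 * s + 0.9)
Set denominator = 0: s^3 + 5.7*s^2 + 5.6*s + 0.9 = (s + 1)(s + 0.2)(s + 4.5) = 0 → Poles: -0.2, -1, -4.5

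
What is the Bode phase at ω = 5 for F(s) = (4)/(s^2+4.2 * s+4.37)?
Substitute s = j*5: F(j5) = -0.0952231 - 0.0969309j.
∠F(j5) = atan2(Im, Re) = atan2(-0.0969309, -0.0952231) = -134.49°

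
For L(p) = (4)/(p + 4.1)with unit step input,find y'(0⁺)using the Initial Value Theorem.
IVT: y'(0⁺) = lim_{p→∞} p²·Y(p) = lim_{p→∞} p·L(p).
deg(num) = 0, deg(den) = 1, relative degree = 1, so p·L(p) → (leading num)/(leading den) = 4/1 = 4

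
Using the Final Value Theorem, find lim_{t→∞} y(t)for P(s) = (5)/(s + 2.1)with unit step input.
FVT: lim_{t→∞} y(t) = lim_{s→0} s*Y(s) where Y(s) = P(s)/s.
= lim_{s→0} P(s) = P(0) = num(0)/den(0) = 5/2.1 = 2.381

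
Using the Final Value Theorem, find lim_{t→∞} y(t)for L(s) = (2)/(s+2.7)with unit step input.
FVT: lim_{t→∞} y(t) = lim_{s→0} s*Y(s) where Y(s) = L(s)/s.
= lim_{s→0} L(s) = L(0) = num(0)/den(0) = 2/2.7 = 0.7407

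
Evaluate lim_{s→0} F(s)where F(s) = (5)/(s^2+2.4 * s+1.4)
DC gain = F(0) = num(0)/den(0) = 5/1.4 = 3.571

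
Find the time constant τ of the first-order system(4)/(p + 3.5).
First-order system: τ = -1/pole. Pole = -3.5. τ = -1/(-3.5) = 0.2857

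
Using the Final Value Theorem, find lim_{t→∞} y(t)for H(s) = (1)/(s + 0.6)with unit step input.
FVT: lim_{t→∞} y(t) = lim_{s→0} s*Y(s) where Y(s) = H(s)/s.
= lim_{s→0} H(s) = H(0) = num(0)/den(0) = 1/0.6 = 1.667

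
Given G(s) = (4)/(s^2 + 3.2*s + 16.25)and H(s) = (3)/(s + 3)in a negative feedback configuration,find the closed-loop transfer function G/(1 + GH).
Closed-loop T = G/(1+GH).
Numerator: G_num * H_den = 4*s + 12.
Denominator: G_den * H_den + G_num * H_num = (s^3 + 6.2*s^2 + 25.85*s + 48.75) + (12) = s^3 + 6.2*s^2 + 25.85*s + 60.75.
T(s) = (4*s + 12)/(s^3 + 6.2*s^2 + 25.85*s + 60.75)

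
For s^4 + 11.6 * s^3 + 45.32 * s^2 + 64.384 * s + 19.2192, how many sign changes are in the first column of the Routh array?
Routh array:
s^4: [1, 45.32, 19.2192]; s^3: [11.6, 64.384]; s^2: [39.7697, 19.2192]; s^1: [58.7782]; s^0: [19.2192]
First column: [1, 11.6, 39.7697, 58.7782, 19.2192]. Sign changes = 0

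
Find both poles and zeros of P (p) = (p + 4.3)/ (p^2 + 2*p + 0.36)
Set denominator = 0: p^2 + 2*p + 0.36 = (p + 0.2)(p + 1.8) = 0 → Poles: -0.2, -1.8
Set numerator = 0: p + 4.3 = 0 → Zeros: -4.3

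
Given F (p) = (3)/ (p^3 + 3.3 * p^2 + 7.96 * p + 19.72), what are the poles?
Set denominator = 0: p^3 + 3.3*p^2 + 7.96*p + 19.72 = (p + 2.9)(p^2 + 0.4*p + 6.8) = 0 → Poles: -0.2 + 2.6j, -0.2 - 2.6j, -2.9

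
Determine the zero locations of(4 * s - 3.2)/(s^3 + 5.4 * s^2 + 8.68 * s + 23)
Set numerator = 0: 4*s - 3.2 = 0 → Zeros: 0.8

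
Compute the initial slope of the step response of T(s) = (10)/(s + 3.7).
IVT: y'(0⁺) = lim_{s→∞} s²·Y(s) = lim_{s→∞} s·T(s).
deg(num) = 0, deg(den) = 1, relative degree = 1, so s·T(s) → (leading num)/(leading den) = 10/1 = 10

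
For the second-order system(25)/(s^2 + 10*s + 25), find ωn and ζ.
Standard form: ωn²/(s²+2ζωn·s+ωn²).
const=25=ωn² → ωn=5, s coeff=10=2ζωn → ζ=1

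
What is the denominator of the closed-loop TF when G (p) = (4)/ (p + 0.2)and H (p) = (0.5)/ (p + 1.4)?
Characteristic poly = G_den * H_den + G_num * H_num = (p^2 + 1.6*p + 0.28) + (2) = p^2 + 1.6*p + 2.28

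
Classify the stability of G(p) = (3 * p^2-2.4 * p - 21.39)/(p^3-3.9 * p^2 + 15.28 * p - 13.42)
Denominator: p^3 - 3.9*p^2 + 15.28*p - 13.42 = (p - 1.1)(p^2 - 2.8*p + 12.2). Poles: 1.1, 1.4 + 3.2j, 1.4 - 3.2j. Unstable (3 pole(s) in RHP)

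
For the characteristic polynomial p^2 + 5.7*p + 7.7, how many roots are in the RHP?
p^2 + 5.7*p + 7.7 = (p + 2.2)(p + 3.5). Poles: -2.2, -3.5. RHP poles (Re>0): 0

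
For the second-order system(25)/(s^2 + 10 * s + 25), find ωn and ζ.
Standard form: ωn²/(s²+2ζωn·s+ωn²).
const=25=ωn² → ωn=5, s coeff=10=2ζωn → ζ=1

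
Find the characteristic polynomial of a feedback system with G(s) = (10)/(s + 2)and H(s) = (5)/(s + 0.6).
Characteristic poly = G_den * H_den + G_num * H_num = (s^2 + 2.6*s + 1.2) + (50) = s^2 + 2.6*s + 51.2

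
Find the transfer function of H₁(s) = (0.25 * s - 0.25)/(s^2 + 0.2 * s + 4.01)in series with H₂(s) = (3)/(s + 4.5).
Series: H = H₁ · H₂ = (n₁·n₂)/(d₁·d₂).
Num: n₁·n₂ = 0.75*s - 0.75. Den: d₁·d₂ = s^3 + 4.7*s^2 + 4.91*s + 18.045.
H(s) = (0.75*s - 0.75)/(s^3 + 4.7*s^2 + 4.91*s + 18.045)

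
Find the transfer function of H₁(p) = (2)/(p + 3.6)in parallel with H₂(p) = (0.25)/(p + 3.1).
Parallel: H = H₁ + H₂ = (n₁·d₂ + n₂·d₁)/(d₁·d₂).
n₁·d₂ = 2*p + 6.2. n₂·d₁ = 0.25*p + 0.9. Sum = 2.25*p + 7.1. d₁·d₂ = p^2 + 6.7*p + 11.16.
H(p) = (2.25*p + 7.1)/(p^2 + 6.7*p + 11.16)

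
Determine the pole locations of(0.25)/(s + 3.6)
Set denominator = 0: s + 3.6 = 0 → Poles: -3.6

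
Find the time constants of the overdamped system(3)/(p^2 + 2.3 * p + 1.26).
Overdamped: real poles at -1.4, -0.9. τ = -1/pole → τ₁ = 0.7143, τ₂ = 1.111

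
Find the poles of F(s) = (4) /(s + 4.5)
Set denominator = 0: s + 4.5 = 0 → Poles: -4.5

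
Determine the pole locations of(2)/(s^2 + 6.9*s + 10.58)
Set denominator = 0: s^2 + 6.9*s + 10.58 = (s + 4.6)(s + 2.3) = 0 → Poles: -2.3, -4.6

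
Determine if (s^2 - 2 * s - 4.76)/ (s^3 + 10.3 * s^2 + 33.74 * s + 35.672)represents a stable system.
Denominator: s^3 + 10.3*s^2 + 33.74*s + 35.672 = (s + 4.9)(s + 2.6)(s + 2.8). Poles: -2.6, -2.8, -4.9. All Re(p)<0: Yes (stable)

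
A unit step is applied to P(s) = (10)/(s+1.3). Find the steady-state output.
FVT: lim_{t→∞} y(t) = lim_{s→0} s*Y(s) where Y(s) = P(s)/s.
= lim_{s→0} P(s) = P(0) = num(0)/den(0) = 10/1.3 = 7.692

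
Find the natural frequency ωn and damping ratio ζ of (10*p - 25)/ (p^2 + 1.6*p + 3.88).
Underdamped: complex pole -0.8 + 1.8j. ωn = |pole| = 1.97, ζ = -Re(pole)/ωn = 0.4061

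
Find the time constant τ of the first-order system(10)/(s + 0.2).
First-order system: τ = -1/pole. Pole = -0.2. τ = -1/(-0.2) = 5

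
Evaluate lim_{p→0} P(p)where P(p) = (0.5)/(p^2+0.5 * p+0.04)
DC gain = P(0) = num(0)/den(0) = 0.5/0.04 = 12.5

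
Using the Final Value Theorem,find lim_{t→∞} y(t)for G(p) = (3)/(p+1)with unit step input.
FVT: lim_{t→∞} y(t) = lim_{p→0} p*Y(p) where Y(p) = G(p)/p.
= lim_{p→0} G(p) = G(0) = num(0)/den(0) = 3/1 = 3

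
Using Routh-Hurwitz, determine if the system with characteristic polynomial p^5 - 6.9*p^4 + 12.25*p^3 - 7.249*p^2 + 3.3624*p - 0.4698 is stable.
Routh array:
p^5: [1, 12.25, 3.3624]; p^4: [-6.9, -7.249, -0.4698]; p^3: [11.1994, 3.29431]; p^2: [-5.21936, -0.4698]; p^1: [2.28624]; p^0: [-0.4698]
First column: [1, -6.9, 11.1994, -5.21936, 2.28624, -0.4698]. Sign changes = 5.
No, unstable (5 RHP root(s))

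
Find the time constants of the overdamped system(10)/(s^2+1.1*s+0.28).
Overdamped: real poles at -0.4, -0.7. τ = -1/pole → τ₁ = 2.5, τ₂ = 1.429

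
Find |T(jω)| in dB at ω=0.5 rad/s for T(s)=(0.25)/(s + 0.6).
Substitute s = j*0.5: T(j0.5) = 0.245902 - 0.204918j.
|T(j0.5)| = sqrt(Re² + Im²) = 0.3201.
20*log₁₀(0.3201) = -9.89 dB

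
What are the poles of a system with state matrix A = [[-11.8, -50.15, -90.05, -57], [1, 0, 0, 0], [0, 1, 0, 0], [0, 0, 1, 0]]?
Eigenvalues solve det(λI - A) = 0.
Characteristic polynomial: λ^4 + 11.8*λ^3 + 50.15*λ^2 + 90.05*λ + 57 = 0.
Factor: (λ + 4)(λ + 3.8)(λ + 2.5)(λ + 1.5) = 0.
Roots: -1.5, -2.5, -3.8, -4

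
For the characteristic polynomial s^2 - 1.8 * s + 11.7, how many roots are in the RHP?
Poles: 0.9 + 3.3j, 0.9 - 3.3j. RHP poles (Re>0): 2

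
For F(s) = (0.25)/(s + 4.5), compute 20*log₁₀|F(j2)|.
Substitute s = j*2: F(j2) = 0.0463918 - 0.0206186j.
|F(j2)| = sqrt(Re² + Im²) = 0.05077.
20*log₁₀(0.05077) = -25.89 dB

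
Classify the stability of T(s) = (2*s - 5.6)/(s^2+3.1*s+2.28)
Denominator: s^2 + 3.1*s + 2.28 = (s + 1.2)(s + 1.9). Poles: -1.2, -1.9. Stable (all poles in LHP)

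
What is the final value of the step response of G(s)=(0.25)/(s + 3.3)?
FVT: lim_{t→∞} y(t) = lim_{s→0} s*Y(s) where Y(s) = G(s)/s.
= lim_{s→0} G(s) = G(0) = num(0)/den(0) = 0.25/3.3 = 0.07576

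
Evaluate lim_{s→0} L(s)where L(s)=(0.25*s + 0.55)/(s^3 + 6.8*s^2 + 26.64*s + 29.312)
DC gain = L(0) = num(0)/den(0) = 0.55/29.312 = 0.01876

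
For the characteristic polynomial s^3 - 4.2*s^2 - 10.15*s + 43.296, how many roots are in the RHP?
s^3 - 4.2*s^2 - 10.15*s + 43.296 = (s - 3.3)(s - 4.1)(s + 3.2). Poles: -3.2, 3.3, 4.1. RHP poles (Re>0): 2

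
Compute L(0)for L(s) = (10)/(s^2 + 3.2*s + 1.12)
DC gain = L(0) = num(0)/den(0) = 10/1.12 = 8.929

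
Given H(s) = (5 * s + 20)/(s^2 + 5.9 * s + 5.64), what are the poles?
Set denominator = 0: s^2 + 5.9*s + 5.64 = (s + 1.2)(s + 4.7) = 0 → Poles: -1.2, -4.7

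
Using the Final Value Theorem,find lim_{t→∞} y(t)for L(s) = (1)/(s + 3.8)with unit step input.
FVT: lim_{t→∞} y(t) = lim_{s→0} s*Y(s) where Y(s) = L(s)/s.
= lim_{s→0} L(s) = L(0) = num(0)/den(0) = 1/3.8 = 0.2632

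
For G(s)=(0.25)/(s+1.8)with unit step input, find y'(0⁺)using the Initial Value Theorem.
IVT: y'(0⁺) = lim_{s→∞} s²·Y(s) = lim_{s→∞} s·G(s).
deg(num) = 0, deg(den) = 1, relative degree = 1, so s·G(s) → (leading num)/(leading den) = 0.25/1 = 0.25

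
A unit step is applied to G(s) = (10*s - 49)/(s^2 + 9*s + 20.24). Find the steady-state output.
FVT: lim_{t→∞} y(t) = lim_{s→0} s*Y(s) where Y(s) = G(s)/s.
= lim_{s→0} G(s) = G(0) = num(0)/den(0) = -49/20.24 = -2.421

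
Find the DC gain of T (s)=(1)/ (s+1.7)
DC gain = T(0) = num(0)/den(0) = 1/1.7 = 0.5882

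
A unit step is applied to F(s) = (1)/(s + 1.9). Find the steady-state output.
FVT: lim_{t→∞} y(t) = lim_{s→0} s*Y(s) where Y(s) = F(s)/s.
= lim_{s→0} F(s) = F(0) = num(0)/den(0) = 1/1.9 = 0.5263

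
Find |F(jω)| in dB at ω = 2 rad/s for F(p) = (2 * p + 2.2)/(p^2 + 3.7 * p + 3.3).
Substitute p = j*2: F(j2) = 0.507873 - 0.345339j.
|F(j2)| = sqrt(Re² + Im²) = 0.6142.
20*log₁₀(0.6142) = -4.23 dB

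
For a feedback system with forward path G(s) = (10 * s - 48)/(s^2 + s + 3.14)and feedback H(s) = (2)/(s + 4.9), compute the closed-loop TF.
Closed-loop T = G/(1+GH).
Numerator: G_num * H_den = 10*s^2 + s - 235.2.
Denominator: G_den * H_den + G_num * H_num = (s^3 + 5.9*s^2 + 8.04*s + 15.386) + (20*s - 96) = s^3 + 5.9*s^2 + 28.04*s - 80.614.
T(s) = (10*s^2 + s - 235.2)/(s^3 + 5.9*s^2 + 28.04*s - 80.614)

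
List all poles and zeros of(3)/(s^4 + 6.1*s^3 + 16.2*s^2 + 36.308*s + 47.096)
Set denominator = 0: s^4 + 6.1*s^3 + 16.2*s^2 + 36.308*s + 47.096 = (s + 2.9)(s + 2.8)(s^2 + 0.4*s + 5.8) = 0 → Poles: -0.2 + 2.4j, -0.2 - 2.4j, -2.8, -2.9
Numerator is a nonzero constant (3) → Zeros: none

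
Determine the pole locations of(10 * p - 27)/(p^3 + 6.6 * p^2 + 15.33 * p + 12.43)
Set denominator = 0: p^3 + 6.6*p^2 + 15.33*p + 12.43 = (p + 2.2)(p^2 + 4.4*p + 5.65) = 0 → Poles: -2.2, -2.2 + 0.9j, -2.2 - 0.9j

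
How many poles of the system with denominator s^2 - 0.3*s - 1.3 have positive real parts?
s^2 - 0.3*s - 1.3 = (s - 1.3)(s + 1). Poles: -1, 1.3. RHP poles (Re>0): 1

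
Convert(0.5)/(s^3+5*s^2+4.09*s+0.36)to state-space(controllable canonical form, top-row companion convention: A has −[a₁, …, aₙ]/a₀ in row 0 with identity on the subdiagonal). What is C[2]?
Reachable canonical form: C = numerator coefficients (right-aligned, zero-padded to length n).
num = 0.5, C = [[0, 0, 0.5]].
C[2] = 0.5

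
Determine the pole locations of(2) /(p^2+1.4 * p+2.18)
Set denominator = 0: p^2 + 1.4*p + 2.18 = 0 → Poles: -0.7 + 1.3j, -0.7 - 1.3j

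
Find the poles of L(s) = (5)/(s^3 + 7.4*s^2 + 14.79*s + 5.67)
Set denominator = 0: s^3 + 7.4*s^2 + 14.79*s + 5.67 = (s + 0.5)(s + 4.2)(s + 2.7) = 0 → Poles: -0.5, -2.7, -4.2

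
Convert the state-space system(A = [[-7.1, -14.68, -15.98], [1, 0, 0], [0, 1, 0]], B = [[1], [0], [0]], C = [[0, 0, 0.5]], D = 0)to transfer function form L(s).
L(s) = C(sI - A)⁻¹B + D.
Characteristic polynomial det(sI - A) = s^3 + 7.1*s^2 + 14.68*s + 15.98.
Numerator from C·adj(sI-A)·B + D·det(sI-A) = 0.5.
L(s) = (0.5)/(s^3 + 7.1*s^2 + 14.68*s + 15.98)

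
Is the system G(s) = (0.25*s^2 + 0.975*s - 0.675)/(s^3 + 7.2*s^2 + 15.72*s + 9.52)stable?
Denominator: s^3 + 7.2*s^2 + 15.72*s + 9.52 = (s + 2.8)(s + 1)(s + 3.4). Poles: -1, -2.8, -3.4. All Re(p)<0: Yes (stable)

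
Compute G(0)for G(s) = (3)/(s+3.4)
DC gain = G(0) = num(0)/den(0) = 3/3.4 = 0.8824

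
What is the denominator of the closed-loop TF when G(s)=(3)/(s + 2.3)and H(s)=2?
Characteristic poly = G_den * H_den + G_num * H_num = (s + 2.3) + (6) = s + 8.3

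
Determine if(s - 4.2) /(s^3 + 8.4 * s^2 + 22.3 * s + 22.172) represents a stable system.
Denominator: s^3 + 8.4*s^2 + 22.3*s + 22.172 = (s + 4.6)(s^2 + 3.8*s + 4.82). Poles: -1.9 + 1.1j, -1.9 - 1.1j, -4.6. All Re(p)<0: Yes (stable)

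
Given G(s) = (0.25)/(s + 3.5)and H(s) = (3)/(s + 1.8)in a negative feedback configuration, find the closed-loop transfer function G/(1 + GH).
Closed-loop T = G/(1+GH).
Numerator: G_num * H_den = 0.25*s + 0.45.
Denominator: G_den * H_den + G_num * H_num = (s^2 + 5.3*s + 6.3) + (0.75) = s^2 + 5.3*s + 7.05.
T(s) = (0.25*s + 0.45)/(s^2 + 5.3*s + 7.05)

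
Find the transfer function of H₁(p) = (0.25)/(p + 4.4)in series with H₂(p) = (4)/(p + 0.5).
Series: H = H₁ · H₂ = (n₁·n₂)/(d₁·d₂).
Num: n₁·n₂ = 1. Den: d₁·d₂ = p^2 + 4.9*p + 2.2.
H(p) = (1)/(p^2 + 4.9*p + 2.2)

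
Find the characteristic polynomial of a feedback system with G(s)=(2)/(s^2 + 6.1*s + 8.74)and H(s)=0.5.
Characteristic poly = G_den * H_den + G_num * H_num = (s^2 + 6.1*s + 8.74) + (1) = s^2 + 6.1*s + 9.74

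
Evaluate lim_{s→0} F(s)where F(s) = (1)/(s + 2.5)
DC gain = F(0) = num(0)/den(0) = 1/2.5 = 0.4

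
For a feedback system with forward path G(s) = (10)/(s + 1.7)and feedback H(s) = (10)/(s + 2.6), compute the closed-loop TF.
Closed-loop T = G/(1+GH).
Numerator: G_num * H_den = 10*s + 26.
Denominator: G_den * H_den + G_num * H_num = (s^2 + 4.3*s + 4.42) + (100) = s^2 + 4.3*s + 104.42.
T(s) = (10*s + 26)/(s^2 + 4.3*s + 104.42)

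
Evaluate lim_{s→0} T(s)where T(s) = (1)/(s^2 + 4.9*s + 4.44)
DC gain = T(0) = num(0)/den(0) = 1/4.44 = 0.2252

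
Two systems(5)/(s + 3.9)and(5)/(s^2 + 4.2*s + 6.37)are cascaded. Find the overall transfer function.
Series: H = H₁ · H₂ = (n₁·n₂)/(d₁·d₂).
Num: n₁·n₂ = 25. Den: d₁·d₂ = s^3 + 8.1*s^2 + 22.75*s + 24.843.
H(s) = (25)/(s^3 + 8.1*s^2 + 22.75*s + 24.843)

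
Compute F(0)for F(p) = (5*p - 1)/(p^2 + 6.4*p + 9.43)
DC gain = F(0) = num(0)/den(0) = -1/9.43 = -0.106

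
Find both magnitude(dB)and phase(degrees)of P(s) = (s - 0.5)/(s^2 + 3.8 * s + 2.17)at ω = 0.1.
Substitute s = j*0.1: P(j0.1) = -0.216632 + 0.0844075j.
|P| = 20*log₁₀(sqrt(Re²+Im²)) = -12.67 dB.
∠P = atan2(Im, Re) = 158.71°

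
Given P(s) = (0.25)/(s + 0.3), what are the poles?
Set denominator = 0: s + 0.3 = 0 → Poles: -0.3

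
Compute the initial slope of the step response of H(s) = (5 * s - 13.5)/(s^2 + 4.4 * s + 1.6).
IVT: y'(0⁺) = lim_{s→∞} s²·Y(s) = lim_{s→∞} s·H(s).
deg(num) = 1, deg(den) = 2, relative degree = 1, so s·H(s) → (leading num)/(leading den) = 5/1 = 5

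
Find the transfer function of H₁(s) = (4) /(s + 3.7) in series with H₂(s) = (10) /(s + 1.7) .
Series: H = H₁ · H₂ = (n₁·n₂)/(d₁·d₂).
Num: n₁·n₂ = 40. Den: d₁·d₂ = s^2 + 5.4*s + 6.29.
H(s) = (40)/(s^2 + 5.4*s + 6.29)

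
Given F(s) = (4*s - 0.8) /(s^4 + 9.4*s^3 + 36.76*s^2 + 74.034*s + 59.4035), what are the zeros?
Set numerator = 0: 4*s - 0.8 = 0 → Zeros: 0.2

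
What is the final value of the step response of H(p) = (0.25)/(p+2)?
FVT: lim_{t→∞} y(t) = lim_{p→0} p*Y(p) where Y(p) = H(p)/p.
= lim_{p→0} H(p) = H(0) = num(0)/den(0) = 0.25/2 = 0.125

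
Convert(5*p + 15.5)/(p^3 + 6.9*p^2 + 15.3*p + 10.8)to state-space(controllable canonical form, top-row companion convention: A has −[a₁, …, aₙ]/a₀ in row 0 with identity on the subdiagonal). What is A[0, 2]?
Reachable canonical form for den = p^3 + 6.9*p^2 + 15.3*p + 10.8: top row of A = -[a₁,a₂,...,aₙ]/a₀, ones on the subdiagonal, zeros elsewhere.
A = [[-6.9, -15.3, -10.8], [1, 0, 0], [0, 1, 0]].
A[0,2] = -10.8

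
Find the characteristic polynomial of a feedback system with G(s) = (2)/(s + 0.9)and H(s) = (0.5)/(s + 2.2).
Characteristic poly = G_den * H_den + G_num * H_num = (s^2 + 3.1*s + 1.98) + (1) = s^2 + 3.1*s + 2.98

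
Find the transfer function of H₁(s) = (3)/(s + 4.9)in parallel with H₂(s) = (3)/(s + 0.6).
Parallel: H = H₁ + H₂ = (n₁·d₂ + n₂·d₁)/(d₁·d₂).
n₁·d₂ = 3*s + 1.8. n₂·d₁ = 3*s + 14.7. Sum = 6*s + 16.5. d₁·d₂ = s^2 + 5.5*s + 2.94.
H(s) = (6*s + 16.5)/(s^2 + 5.5*s + 2.94)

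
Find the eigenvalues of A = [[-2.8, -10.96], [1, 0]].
Eigenvalues solve det(λI - A) = 0.
Characteristic polynomial: λ^2 + 2.8*λ + 10.96 = 0.
Roots: -1.4 + 3j, -1.4 - 3j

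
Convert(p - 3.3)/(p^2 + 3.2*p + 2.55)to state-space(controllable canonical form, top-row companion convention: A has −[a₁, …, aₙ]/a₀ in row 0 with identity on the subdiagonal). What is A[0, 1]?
Reachable canonical form for den = p^2 + 3.2*p + 2.55: top row of A = -[a₁,a₂,...,aₙ]/a₀, ones on the subdiagonal, zeros elsewhere.
A = [[-3.2, -2.55], [1, 0]].
A[0,1] = -2.55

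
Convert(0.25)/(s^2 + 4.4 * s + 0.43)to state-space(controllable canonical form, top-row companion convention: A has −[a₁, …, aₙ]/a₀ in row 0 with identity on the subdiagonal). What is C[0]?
Reachable canonical form: C = numerator coefficients (right-aligned, zero-padded to length n).
num = 0.25, C = [[0, 0.25]].
C[0] = 0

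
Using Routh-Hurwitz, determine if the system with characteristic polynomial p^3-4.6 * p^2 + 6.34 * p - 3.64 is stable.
Routh array:
p^3: [1, 6.34]; p^2: [-4.6, -3.64]; p^1: [5.5487]; p^0: [-3.64]
First column: [1, -4.6, 5.5487, -3.64]. Sign changes = 3.
No, unstable (3 RHP root(s))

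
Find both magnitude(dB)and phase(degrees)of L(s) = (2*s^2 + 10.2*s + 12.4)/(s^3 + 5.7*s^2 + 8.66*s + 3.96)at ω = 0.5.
Substitute s = j*0.5: L(j0.5) = 2.14084 - 1.53935j.
|L| = 20*log₁₀(sqrt(Re²+Im²)) = 8.42 dB.
∠L = atan2(Im, Re) = -35.72°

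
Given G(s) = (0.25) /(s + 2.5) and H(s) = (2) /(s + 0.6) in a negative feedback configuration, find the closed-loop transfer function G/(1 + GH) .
Closed-loop T = G/(1+GH).
Numerator: G_num * H_den = 0.25*s + 0.15.
Denominator: G_den * H_den + G_num * H_num = (s^2 + 3.1*s + 1.5) + (0.5) = s^2 + 3.1*s + 2.
T(s) = (0.25*s + 0.15)/(s^2 + 3.1*s + 2)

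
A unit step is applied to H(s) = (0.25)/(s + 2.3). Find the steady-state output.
FVT: lim_{t→∞} y(t) = lim_{s→0} s*Y(s) where Y(s) = H(s)/s.
= lim_{s→0} H(s) = H(0) = num(0)/den(0) = 0.25/2.3 = 0.1087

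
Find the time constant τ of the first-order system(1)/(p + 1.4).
First-order system: τ = -1/pole. Pole = -1.4. τ = -1/(-1.4) = 0.7143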